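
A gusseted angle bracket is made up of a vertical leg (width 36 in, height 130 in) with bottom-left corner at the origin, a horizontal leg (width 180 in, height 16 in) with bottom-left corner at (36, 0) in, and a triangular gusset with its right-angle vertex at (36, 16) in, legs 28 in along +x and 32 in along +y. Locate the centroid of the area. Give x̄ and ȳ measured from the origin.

vertical leg: A = 36 × 130 = 4680.00, centroid at (18.00, 65.00).
horizontal leg: A = 180 × 16 = 2880.00, centroid at (126.00, 8.00).
gusset: A = ½·28·32 = 448.00, centroid at (45.33, 26.67).
ΣA = 8008.00 in², ΣAx̄ = 467429.33 in³, ΣAȳ = 339186.67 in³.
x̄ = 467429.33/8008.00 = 58.37 in; ȳ = 339186.67/8008.00 = 42.36 in.

x̄ = 58.37 in, ȳ = 42.36 in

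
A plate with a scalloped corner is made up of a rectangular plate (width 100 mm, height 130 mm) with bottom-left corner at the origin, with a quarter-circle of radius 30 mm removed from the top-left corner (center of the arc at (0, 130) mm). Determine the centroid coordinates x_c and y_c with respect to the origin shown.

plate: A = 100 × 130 = 13000.00, centroid at (50.00, 65.00).
removed quarter-circle: A = −¼π·30² = -706.86, centroid at (12.73, 117.27).
ΣA = 12293.14 mm², ΣAx_c = 641000.00 mm³, ΣAy_c = 762108.41 mm³.
x_c = 641000.00/12293.14 = 52.14 mm; y_c = 762108.41/12293.14 = 61.99 mm.

x_c = 52.14 mm, y_c = 61.99 mm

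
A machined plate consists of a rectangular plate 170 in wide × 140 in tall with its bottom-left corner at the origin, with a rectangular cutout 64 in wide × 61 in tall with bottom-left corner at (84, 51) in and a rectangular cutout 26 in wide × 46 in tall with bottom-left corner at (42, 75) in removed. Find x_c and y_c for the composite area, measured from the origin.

plate: A = 170 × 140 = 23800.00, centroid at (85.00, 70.00).
hole 1: A = −(64 × 61) = -3904.00, centroid at (116.00, 81.50).
hole 2: A = −(26 × 46) = -1196.00, centroid at (55.00, 98.00).
ΣA = 18700.00 in²
ΣAx_c = (23800.00)(85.00) + (-3904.00)(116.00) + (-1196.00)(55.00) = 1504356.00 in³
ΣAy_c = (23800.00)(70.00) + (-3904.00)(81.50) + (-1196.00)(98.00) = 1230616.00 in³
x_c = 1504356.00 / 18700.00 = 80.45 in
y_c = 1230616.00 / 18700.00 = 65.81 in

x_c = 80.45 in, y_c = 65.81 in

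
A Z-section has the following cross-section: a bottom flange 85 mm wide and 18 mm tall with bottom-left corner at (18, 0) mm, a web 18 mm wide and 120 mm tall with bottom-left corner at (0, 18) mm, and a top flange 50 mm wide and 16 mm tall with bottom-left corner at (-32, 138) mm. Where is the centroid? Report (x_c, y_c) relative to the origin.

bottom flange: A = 85 × 18 = 1530.00, centroid at (60.50, 9.00).
web: A = 18 × 120 = 2160.00, centroid at (9.00, 78.00).
top flange: A = 50 × 16 = 800.00, centroid at (-7.00, 146.00).
ΣA = 4490.00 mm², ΣAx_c = 106405.00 mm³, ΣAy_c = 299050.00 mm³.
x_c = 106405.00/4490.00 = 23.70 mm; y_c = 299050.00/4490.00 = 66.60 mm.

x_c = 23.70 mm, y_c = 66.60 mm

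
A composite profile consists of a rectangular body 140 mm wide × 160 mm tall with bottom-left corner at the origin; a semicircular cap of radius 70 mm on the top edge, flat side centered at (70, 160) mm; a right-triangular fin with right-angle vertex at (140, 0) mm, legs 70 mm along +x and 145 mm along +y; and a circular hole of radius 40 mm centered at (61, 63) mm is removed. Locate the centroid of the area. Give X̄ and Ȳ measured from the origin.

X̄ = 87.21 mm, Ȳ = 105.52 mm

Part | A | x̄ᵢ | ȳᵢ | A·x̄ᵢ | A·ȳᵢ
rectangular body | 22400.00 | 70.00 | 80.00 | 1568000.00 | 1792000.00
semicircular top | 7696.90 | 70.00 | 189.71 | 538783.14 | 1460170.99
triangular fin | 5075.00 | 163.33 | 48.33 | 828916.67 | 245291.67
hole | -5026.55 | 61.00 | 63.00 | -306619.44 | -316672.54
Σ | 30145.35 |  |  | 2629080.36 | 3180790.11
X̄ = 2629080.36 / 30145.35 = 87.21 mm
Ȳ = 3180790.11 / 30145.35 = 105.52 mm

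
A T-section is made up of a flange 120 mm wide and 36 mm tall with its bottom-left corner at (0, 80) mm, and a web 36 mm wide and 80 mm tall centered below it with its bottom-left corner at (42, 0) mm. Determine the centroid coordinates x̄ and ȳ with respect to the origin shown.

x̄ = 60.00 mm, ȳ = 74.80 mm

Part | A | x̄ᵢ | ȳᵢ | A·x̄ᵢ | A·ȳᵢ
web | 2880.00 | 60.00 | 40.00 | 172800.00 | 115200.00
flange | 4320.00 | 60.00 | 98.00 | 259200.00 | 423360.00
Σ | 7200.00 |  |  | 432000.00 | 538560.00
x̄ = 432000.00 / 7200.00 = 60.00 mm
ȳ = 538560.00 / 7200.00 = 74.80 mm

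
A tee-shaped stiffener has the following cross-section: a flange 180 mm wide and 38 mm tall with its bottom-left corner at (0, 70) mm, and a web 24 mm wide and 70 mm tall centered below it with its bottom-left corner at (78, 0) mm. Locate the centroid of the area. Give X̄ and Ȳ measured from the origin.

X̄ = 90.00 mm, Ȳ = 78.35 mm

web: A = 24 × 70 = 1680.00, centroid at (90.00, 35.00).
flange: A = 180 × 38 = 6840.00, centroid at (90.00, 89.00).
ΣA = 8520.00 mm²
ΣAX̄ = (1680.00)(90.00) + (6840.00)(90.00) = 766800.00 mm³
ΣAȲ = (1680.00)(35.00) + (6840.00)(89.00) = 667560.00 mm³
X̄ = 766800.00 / 8520.00 = 90.00 mm
Ȳ = 667560.00 / 8520.00 = 78.35 mm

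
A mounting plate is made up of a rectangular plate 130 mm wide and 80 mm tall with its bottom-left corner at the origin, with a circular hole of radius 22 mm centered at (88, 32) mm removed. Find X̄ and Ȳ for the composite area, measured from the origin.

plate: A = 130 × 80 = 10400.00, centroid at (65.00, 40.00).
hole: A = −π·22² = -1520.53, centroid at (88.00, 32.00).
ΣA = 8879.47 mm², ΣAX̄ = 542193.29 mm³, ΣAȲ = 367343.01 mm³.
X̄ = 542193.29/8879.47 = 61.06 mm; Ȳ = 367343.01/8879.47 = 41.37 mm.

X̄ = 61.06 mm, Ȳ = 41.37 mm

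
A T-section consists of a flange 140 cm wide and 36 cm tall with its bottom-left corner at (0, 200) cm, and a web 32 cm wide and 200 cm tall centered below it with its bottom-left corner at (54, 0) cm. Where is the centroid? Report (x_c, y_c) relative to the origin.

web: A = 32 × 200 = 6400.00, centroid at (70.00, 100.00).
flange: A = 140 × 36 = 5040.00, centroid at (70.00, 218.00).
ΣA = 11440.00 cm²
ΣAx_c = (6400.00)(70.00) + (5040.00)(70.00) = 800800.00 cm³
ΣAy_c = (6400.00)(100.00) + (5040.00)(218.00) = 1738720.00 cm³
x_c = 800800.00 / 11440.00 = 70.00 cm
y_c = 1738720.00 / 11440.00 = 151.99 cm

x_c = 70.00 cm, y_c = 151.99 cm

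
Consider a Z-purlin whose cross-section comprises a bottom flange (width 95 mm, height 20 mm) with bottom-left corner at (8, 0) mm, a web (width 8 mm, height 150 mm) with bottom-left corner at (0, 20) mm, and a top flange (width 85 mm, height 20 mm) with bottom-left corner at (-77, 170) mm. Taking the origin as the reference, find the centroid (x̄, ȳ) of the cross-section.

x̄ = 10.75 mm, ȳ = 91.46 mm

Part | A | x̄ᵢ | ȳᵢ | A·x̄ᵢ | A·ȳᵢ
bottom flange | 1900.00 | 55.50 | 10.00 | 105450.00 | 19000.00
web | 1200.00 | 4.00 | 95.00 | 4800.00 | 114000.00
top flange | 1700.00 | -34.50 | 180.00 | -58650.00 | 306000.00
Σ | 4800.00 |  |  | 51600.00 | 439000.00
x̄ = 51600.00 / 4800.00 = 10.75 mm
ȳ = 439000.00 / 4800.00 = 91.46 mm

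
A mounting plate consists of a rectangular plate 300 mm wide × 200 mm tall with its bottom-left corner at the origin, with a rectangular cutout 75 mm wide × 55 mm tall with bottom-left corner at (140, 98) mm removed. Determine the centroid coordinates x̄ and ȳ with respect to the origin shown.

x̄ = 147.97 mm, ȳ = 98.12 mm

plate: A = 300 × 200 = 60000.00, centroid at (150.00, 100.00).
hole: A = −(75 × 55) = -4125.00, centroid at (177.50, 125.50).
ΣA = 55875.00 mm²
ΣAx̄ = (60000.00)(150.00) + (-4125.00)(177.50) = 8267812.50 mm³
ΣAȳ = (60000.00)(100.00) + (-4125.00)(125.50) = 5482312.50 mm³
x̄ = 8267812.50 / 55875.00 = 147.97 mm
ȳ = 5482312.50 / 55875.00 = 98.12 mm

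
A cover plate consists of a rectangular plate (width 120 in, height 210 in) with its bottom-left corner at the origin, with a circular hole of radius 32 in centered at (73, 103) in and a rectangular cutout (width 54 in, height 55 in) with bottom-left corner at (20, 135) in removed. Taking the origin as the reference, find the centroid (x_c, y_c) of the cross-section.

x_c = 59.83 in, y_c = 96.36 in

plate: A = 120 × 210 = 25200.00, centroid at (60.00, 105.00).
hole 1: A = −π·32² = -3216.99, centroid at (73.00, 103.00).
hole 2: A = −(54 × 55) = -2970.00, centroid at (47.00, 162.50).
ΣA = 19013.01 in²
ΣAx_c = (25200.00)(60.00) + (-3216.99)(73.00) + (-2970.00)(47.00) = 1137569.67 in³
ΣAy_c = (25200.00)(105.00) + (-3216.99)(103.00) + (-2970.00)(162.50) = 1832024.94 in³
x_c = 1137569.67 / 19013.01 = 59.83 in
y_c = 1832024.94 / 19013.01 = 96.36 in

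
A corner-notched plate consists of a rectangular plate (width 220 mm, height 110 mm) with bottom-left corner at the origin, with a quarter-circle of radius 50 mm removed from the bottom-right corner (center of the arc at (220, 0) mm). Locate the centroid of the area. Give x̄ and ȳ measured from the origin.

Part | A | x̄ᵢ | ȳᵢ | A·x̄ᵢ | A·ȳᵢ
plate | 24200.00 | 110.00 | 55.00 | 2662000.00 | 1331000.00
removed quarter-circle | -1963.50 | 198.78 | 21.22 | -390302.32 | -41666.67
Σ | 22236.50 |  |  | 2271697.68 | 1289333.33
x̄ = 2271697.68 / 22236.50 = 102.16 mm
ȳ = 1289333.33 / 22236.50 = 57.98 mm

x̄ = 102.16 mm, ȳ = 57.98 mm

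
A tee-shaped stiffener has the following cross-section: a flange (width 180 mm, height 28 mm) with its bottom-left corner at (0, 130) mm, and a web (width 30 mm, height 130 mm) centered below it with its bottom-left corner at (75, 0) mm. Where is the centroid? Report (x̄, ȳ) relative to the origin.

x̄ = 90.00 mm, ȳ = 109.54 mm

web: A = 30 × 130 = 3900.00, centroid at (90.00, 65.00).
flange: A = 180 × 28 = 5040.00, centroid at (90.00, 144.00).
ΣA = 8940.00 mm²
ΣAx̄ = (3900.00)(90.00) + (5040.00)(90.00) = 804600.00 mm³
ΣAȳ = (3900.00)(65.00) + (5040.00)(144.00) = 979260.00 mm³
x̄ = 804600.00 / 8940.00 = 90.00 mm
ȳ = 979260.00 / 8940.00 = 109.54 mm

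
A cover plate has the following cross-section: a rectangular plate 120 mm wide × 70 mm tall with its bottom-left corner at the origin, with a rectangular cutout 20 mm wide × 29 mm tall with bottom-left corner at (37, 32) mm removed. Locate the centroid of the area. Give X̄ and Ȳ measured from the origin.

plate: A = 120 × 70 = 8400.00, centroid at (60.00, 35.00).
hole: A = −(20 × 29) = -580.00, centroid at (47.00, 46.50).
ΣA = 7820.00 mm²
ΣAX̄ = (8400.00)(60.00) + (-580.00)(47.00) = 476740.00 mm³
ΣAȲ = (8400.00)(35.00) + (-580.00)(46.50) = 267030.00 mm³
X̄ = 476740.00 / 7820.00 = 60.96 mm
Ȳ = 267030.00 / 7820.00 = 34.15 mm

X̄ = 60.96 mm, Ȳ = 34.15 mm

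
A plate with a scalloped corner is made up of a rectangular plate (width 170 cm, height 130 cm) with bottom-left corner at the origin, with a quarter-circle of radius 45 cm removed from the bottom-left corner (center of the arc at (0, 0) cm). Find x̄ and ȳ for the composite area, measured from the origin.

x̄ = 90.11 cm, ȳ = 68.56 cm

plate: A = 170 × 130 = 22100.00, centroid at (85.00, 65.00).
removed quarter-circle: A = −¼π·45² = -1590.43, centroid at (19.10, 19.10).
ΣA = 20509.57 cm², ΣAx̄ = 1848125.00 cm³, ΣAȳ = 1406125.00 cm³.
x̄ = 1848125.00/20509.57 = 90.11 cm; ȳ = 1406125.00/20509.57 = 68.56 cm.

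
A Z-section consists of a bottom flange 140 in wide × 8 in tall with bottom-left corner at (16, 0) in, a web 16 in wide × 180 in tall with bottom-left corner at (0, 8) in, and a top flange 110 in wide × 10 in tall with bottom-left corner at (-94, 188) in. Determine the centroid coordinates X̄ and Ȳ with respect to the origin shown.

X̄ = 14.99 in, Ȳ = 97.85 in

bottom flange: A = 140 × 8 = 1120.00, centroid at (86.00, 4.00).
web: A = 16 × 180 = 2880.00, centroid at (8.00, 98.00).
top flange: A = 110 × 10 = 1100.00, centroid at (-39.00, 193.00).
ΣA = 5100.00 in², ΣAX̄ = 76460.00 in³, ΣAȲ = 499020.00 in³.
X̄ = 76460.00/5100.00 = 14.99 in; Ȳ = 499020.00/5100.00 = 97.85 in.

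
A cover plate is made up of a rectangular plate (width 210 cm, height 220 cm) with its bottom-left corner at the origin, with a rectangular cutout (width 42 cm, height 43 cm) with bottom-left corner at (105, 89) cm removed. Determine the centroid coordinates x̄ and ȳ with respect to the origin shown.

Part | A | x̄ᵢ | ȳᵢ | A·x̄ᵢ | A·ȳᵢ
plate | 46200.00 | 105.00 | 110.00 | 4851000.00 | 5082000.00
hole | -1806.00 | 126.00 | 110.50 | -227556.00 | -199563.00
Σ | 44394.00 |  |  | 4623444.00 | 4882437.00
x̄ = 4623444.00 / 44394.00 = 104.15 cm
ȳ = 4882437.00 / 44394.00 = 109.98 cm

x̄ = 104.15 cm, ȳ = 109.98 cm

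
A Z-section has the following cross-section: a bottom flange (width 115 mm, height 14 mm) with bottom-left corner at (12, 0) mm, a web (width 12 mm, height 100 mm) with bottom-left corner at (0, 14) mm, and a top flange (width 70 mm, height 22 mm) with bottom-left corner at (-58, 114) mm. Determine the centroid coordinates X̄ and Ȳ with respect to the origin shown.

Part | A | x̄ᵢ | ȳᵢ | A·x̄ᵢ | A·ȳᵢ
bottom flange | 1610.00 | 69.50 | 7.00 | 111895.00 | 11270.00
web | 1200.00 | 6.00 | 64.00 | 7200.00 | 76800.00
top flange | 1540.00 | -23.00 | 125.00 | -35420.00 | 192500.00
Σ | 4350.00 |  |  | 83675.00 | 280570.00
X̄ = 83675.00 / 4350.00 = 19.24 mm
Ȳ = 280570.00 / 4350.00 = 64.50 mm

X̄ = 19.24 mm, Ȳ = 64.50 mm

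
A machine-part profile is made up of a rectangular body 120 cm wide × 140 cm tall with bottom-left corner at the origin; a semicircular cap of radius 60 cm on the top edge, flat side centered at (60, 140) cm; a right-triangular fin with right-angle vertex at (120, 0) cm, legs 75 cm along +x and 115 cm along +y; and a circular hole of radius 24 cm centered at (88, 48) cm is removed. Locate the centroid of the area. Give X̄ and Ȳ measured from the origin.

rectangular body: A = 120 × 140 = 16800.00, centroid at (60.00, 70.00).
semicircular top: A = ½π·60² = 5654.87, centroid at (60.00, 165.46).
triangular fin: A = ½·75·115 = 4312.50, centroid at (145.00, 38.33).
hole: A = −π·24² = -1809.56, centroid at (88.00, 48.00).
ΣA = 24957.81 cm²
ΣAX̄ = (16800.00)(60.00) + (5654.87)(60.00) + (4312.50)(145.00) + (-1809.56)(88.00) = 1813363.46 cm³
ΣAȲ = (16800.00)(70.00) + (5654.87)(165.46) + (4312.50)(38.33) + (-1809.56)(48.00) = 2190135.10 cm³
X̄ = 1813363.46 / 24957.81 = 72.66 cm
Ȳ = 2190135.10 / 24957.81 = 87.75 cm

X̄ = 72.66 cm, Ȳ = 87.75 cm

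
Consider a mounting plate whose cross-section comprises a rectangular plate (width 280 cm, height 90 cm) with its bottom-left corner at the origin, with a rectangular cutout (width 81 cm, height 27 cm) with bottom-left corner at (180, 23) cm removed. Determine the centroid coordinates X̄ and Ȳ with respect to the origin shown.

Part | A | x̄ᵢ | ȳᵢ | A·x̄ᵢ | A·ȳᵢ
plate | 25200.00 | 140.00 | 45.00 | 3528000.00 | 1134000.00
hole | -2187.00 | 220.50 | 36.50 | -482233.50 | -79825.50
Σ | 23013.00 |  |  | 3045766.50 | 1054174.50
X̄ = 3045766.50 / 23013.00 = 132.35 cm
Ȳ = 1054174.50 / 23013.00 = 45.81 cm

X̄ = 132.35 cm, Ȳ = 45.81 cm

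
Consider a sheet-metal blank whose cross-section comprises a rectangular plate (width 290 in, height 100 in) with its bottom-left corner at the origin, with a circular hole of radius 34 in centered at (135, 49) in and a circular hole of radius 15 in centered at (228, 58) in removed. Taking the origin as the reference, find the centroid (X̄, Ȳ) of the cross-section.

Part | A | x̄ᵢ | ȳᵢ | A·x̄ᵢ | A·ȳᵢ
plate | 29000.00 | 145.00 | 50.00 | 4205000.00 | 1450000.00
hole 1 | -3631.68 | 135.00 | 49.00 | -490276.95 | -177952.37
hole 2 | -706.86 | 228.00 | 58.00 | -161163.70 | -40997.78
Σ | 24661.46 |  |  | 3553559.35 | 1231049.84
X̄ = 3553559.35 / 24661.46 = 144.09 in
Ȳ = 1231049.84 / 24661.46 = 49.92 in

X̄ = 144.09 in, Ȳ = 49.92 in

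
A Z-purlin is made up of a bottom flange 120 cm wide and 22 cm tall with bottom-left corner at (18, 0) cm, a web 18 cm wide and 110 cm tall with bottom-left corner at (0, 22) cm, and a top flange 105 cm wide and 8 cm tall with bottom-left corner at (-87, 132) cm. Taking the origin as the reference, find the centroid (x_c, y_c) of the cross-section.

x_c = 35.67 cm, y_c = 54.16 cm

Part | A | x̄ᵢ | ȳᵢ | A·x̄ᵢ | A·ȳᵢ
bottom flange | 2640.00 | 78.00 | 11.00 | 205920.00 | 29040.00
web | 1980.00 | 9.00 | 77.00 | 17820.00 | 152460.00
top flange | 840.00 | -34.50 | 136.00 | -28980.00 | 114240.00
Σ | 5460.00 |  |  | 194760.00 | 295740.00
x_c = 194760.00 / 5460.00 = 35.67 cm
y_c = 295740.00 / 5460.00 = 54.16 cm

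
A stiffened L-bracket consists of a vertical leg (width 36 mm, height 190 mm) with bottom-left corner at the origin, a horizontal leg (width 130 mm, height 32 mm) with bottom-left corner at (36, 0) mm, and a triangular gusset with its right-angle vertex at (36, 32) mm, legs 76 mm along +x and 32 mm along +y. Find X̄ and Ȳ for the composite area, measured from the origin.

X̄ = 50.58 mm, Ȳ = 62.89 mm

vertical leg: A = 36 × 190 = 6840.00, centroid at (18.00, 95.00).
horizontal leg: A = 130 × 32 = 4160.00, centroid at (101.00, 16.00).
gusset: A = ½·76·32 = 1216.00, centroid at (61.33, 42.67).
ΣA = 12216.00 mm², ΣAX̄ = 617861.33 mm³, ΣAȲ = 768242.67 mm³.
X̄ = 617861.33/12216.00 = 50.58 mm; Ȳ = 768242.67/12216.00 = 62.89 mm.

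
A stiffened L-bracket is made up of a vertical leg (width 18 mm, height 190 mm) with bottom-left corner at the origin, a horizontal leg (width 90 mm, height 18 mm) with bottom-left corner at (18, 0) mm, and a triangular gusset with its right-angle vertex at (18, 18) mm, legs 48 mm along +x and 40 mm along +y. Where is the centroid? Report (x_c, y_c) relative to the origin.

vertical leg: A = 18 × 190 = 3420.00, centroid at (9.00, 95.00).
horizontal leg: A = 90 × 18 = 1620.00, centroid at (63.00, 9.00).
gusset: A = ½·48·40 = 960.00, centroid at (34.00, 31.33).
ΣA = 6000.00 mm², ΣAx_c = 165480.00 mm³, ΣAy_c = 369560.00 mm³.
x_c = 165480.00/6000.00 = 27.58 mm; y_c = 369560.00/6000.00 = 61.59 mm.

x_c = 27.58 mm, y_c = 61.59 mm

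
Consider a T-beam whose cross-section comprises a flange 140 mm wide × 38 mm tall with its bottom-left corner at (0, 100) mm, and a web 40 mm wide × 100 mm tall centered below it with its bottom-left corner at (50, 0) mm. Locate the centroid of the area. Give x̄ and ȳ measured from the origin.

x̄ = 70.00 mm, ȳ = 89.39 mm

web: A = 40 × 100 = 4000.00, centroid at (70.00, 50.00).
flange: A = 140 × 38 = 5320.00, centroid at (70.00, 119.00).
ΣA = 9320.00 mm²
ΣAx̄ = (4000.00)(70.00) + (5320.00)(70.00) = 652400.00 mm³
ΣAȳ = (4000.00)(50.00) + (5320.00)(119.00) = 833080.00 mm³
x̄ = 652400.00 / 9320.00 = 70.00 mm
ȳ = 833080.00 / 9320.00 = 89.39 mm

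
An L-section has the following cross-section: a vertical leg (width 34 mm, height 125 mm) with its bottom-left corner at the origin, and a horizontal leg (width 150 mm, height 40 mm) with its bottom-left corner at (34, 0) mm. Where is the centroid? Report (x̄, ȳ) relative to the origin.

x̄ = 70.85 mm, ȳ = 37.62 mm

Part | A | x̄ᵢ | ȳᵢ | A·x̄ᵢ | A·ȳᵢ
vertical leg | 4250.00 | 17.00 | 62.50 | 72250.00 | 265625.00
horizontal leg | 6000.00 | 109.00 | 20.00 | 654000.00 | 120000.00
Σ | 10250.00 |  |  | 726250.00 | 385625.00
x̄ = 726250.00 / 10250.00 = 70.85 mm
ȳ = 385625.00 / 10250.00 = 37.62 mm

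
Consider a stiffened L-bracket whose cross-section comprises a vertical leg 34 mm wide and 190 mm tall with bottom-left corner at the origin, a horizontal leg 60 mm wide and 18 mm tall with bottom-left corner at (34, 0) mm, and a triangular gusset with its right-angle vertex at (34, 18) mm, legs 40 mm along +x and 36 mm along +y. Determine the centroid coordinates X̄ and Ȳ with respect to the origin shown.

vertical leg: A = 34 × 190 = 6460.00, centroid at (17.00, 95.00).
horizontal leg: A = 60 × 18 = 1080.00, centroid at (64.00, 9.00).
gusset: A = ½·40·36 = 720.00, centroid at (47.33, 30.00).
ΣA = 8260.00 mm², ΣAX̄ = 213020.00 mm³, ΣAȲ = 645020.00 mm³.
X̄ = 213020.00/8260.00 = 25.79 mm; Ȳ = 645020.00/8260.00 = 78.09 mm.

X̄ = 25.79 mm, Ȳ = 78.09 mm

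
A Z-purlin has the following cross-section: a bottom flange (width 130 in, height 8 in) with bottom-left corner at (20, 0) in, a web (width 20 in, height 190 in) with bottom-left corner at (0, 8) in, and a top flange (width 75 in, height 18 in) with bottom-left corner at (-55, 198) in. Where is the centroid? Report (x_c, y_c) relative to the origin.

Part | A | x̄ᵢ | ȳᵢ | A·x̄ᵢ | A·ȳᵢ
bottom flange | 1040.00 | 85.00 | 4.00 | 88400.00 | 4160.00
web | 3800.00 | 10.00 | 103.00 | 38000.00 | 391400.00
top flange | 1350.00 | -17.50 | 207.00 | -23625.00 | 279450.00
Σ | 6190.00 |  |  | 102775.00 | 675010.00
x_c = 102775.00 / 6190.00 = 16.60 in
y_c = 675010.00 / 6190.00 = 109.05 in

x_c = 16.60 in, y_c = 109.05 in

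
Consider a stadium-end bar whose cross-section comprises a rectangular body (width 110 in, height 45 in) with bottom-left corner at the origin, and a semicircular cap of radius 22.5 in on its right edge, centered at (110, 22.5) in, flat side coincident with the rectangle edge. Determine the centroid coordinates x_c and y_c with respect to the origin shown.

x_c = 63.93 in, y_c = 22.50 in

rectangular body: A = 110 × 45 = 4950.00, centroid at (55.00, 22.50).
semicircular end: A = ½π·22.5² = 795.22, centroid at (119.55, 22.50).
ΣA = 5745.22 in², ΣAx_c = 367317.47 in³, ΣAy_c = 129267.35 in³.
x_c = 367317.47/5745.22 = 63.93 in; y_c = 129267.35/5745.22 = 22.50 in.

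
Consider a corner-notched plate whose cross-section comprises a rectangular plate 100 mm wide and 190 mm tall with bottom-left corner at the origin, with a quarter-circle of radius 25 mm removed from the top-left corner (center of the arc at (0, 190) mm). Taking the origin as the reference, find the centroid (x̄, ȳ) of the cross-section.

x̄ = 51.04 mm, ȳ = 92.76 mm

Part | A | x̄ᵢ | ȳᵢ | A·x̄ᵢ | A·ȳᵢ
plate | 19000.00 | 50.00 | 95.00 | 950000.00 | 1805000.00
removed quarter-circle | -490.87 | 10.61 | 179.39 | -5208.33 | -88057.70
Σ | 18509.13 |  |  | 944791.67 | 1716942.30
x̄ = 944791.67 / 18509.13 = 51.04 mm
ȳ = 1716942.30 / 18509.13 = 92.76 mm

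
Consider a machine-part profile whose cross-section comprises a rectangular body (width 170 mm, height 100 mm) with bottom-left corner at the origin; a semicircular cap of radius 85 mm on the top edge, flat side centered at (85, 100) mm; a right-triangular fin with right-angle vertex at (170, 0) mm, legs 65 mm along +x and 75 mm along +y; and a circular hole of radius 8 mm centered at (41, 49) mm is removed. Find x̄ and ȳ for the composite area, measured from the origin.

x̄ = 93.79 mm, ȳ = 79.95 mm

Part | A | x̄ᵢ | ȳᵢ | A·x̄ᵢ | A·ȳᵢ
rectangular body | 17000.00 | 85.00 | 50.00 | 1445000.00 | 850000.00
semicircular top | 11349.00 | 85.00 | 136.08 | 964665.29 | 1544317.01
triangular fin | 2437.50 | 191.67 | 25.00 | 467187.50 | 60937.50
hole | -201.06 | 41.00 | 49.00 | -8243.54 | -9852.03
Σ | 30585.44 |  |  | 2868609.26 | 2445402.48
x̄ = 2868609.26 / 30585.44 = 93.79 mm
ȳ = 2445402.48 / 30585.44 = 79.95 mm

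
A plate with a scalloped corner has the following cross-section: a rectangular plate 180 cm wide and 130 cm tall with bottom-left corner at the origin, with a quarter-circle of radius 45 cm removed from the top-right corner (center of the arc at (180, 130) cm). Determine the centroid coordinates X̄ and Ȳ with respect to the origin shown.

plate: A = 180 × 130 = 23400.00, centroid at (90.00, 65.00).
removed quarter-circle: A = −¼π·45² = -1590.43, centroid at (160.90, 110.90).
ΣA = 21809.57 cm², ΣAX̄ = 1850097.37 cm³, ΣAȲ = 1344618.93 cm³.
X̄ = 1850097.37/21809.57 = 84.83 cm; Ȳ = 1344618.93/21809.57 = 61.65 cm.

X̄ = 84.83 cm, Ȳ = 61.65 cm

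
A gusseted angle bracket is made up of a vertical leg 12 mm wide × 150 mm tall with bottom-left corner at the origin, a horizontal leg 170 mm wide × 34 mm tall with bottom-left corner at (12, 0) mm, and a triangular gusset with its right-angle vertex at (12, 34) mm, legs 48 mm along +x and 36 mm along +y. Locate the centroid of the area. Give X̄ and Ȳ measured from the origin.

vertical leg: A = 12 × 150 = 1800.00, centroid at (6.00, 75.00).
horizontal leg: A = 170 × 34 = 5780.00, centroid at (97.00, 17.00).
gusset: A = ½·48·36 = 864.00, centroid at (28.00, 46.00).
ΣA = 8444.00 mm², ΣAX̄ = 595652.00 mm³, ΣAȲ = 273004.00 mm³.
X̄ = 595652.00/8444.00 = 70.54 mm; Ȳ = 273004.00/8444.00 = 32.33 mm.

X̄ = 70.54 mm, Ȳ = 32.33 mm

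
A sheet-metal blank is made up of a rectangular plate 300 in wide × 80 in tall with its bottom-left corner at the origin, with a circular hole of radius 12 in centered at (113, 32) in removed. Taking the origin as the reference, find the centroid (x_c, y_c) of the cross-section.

x_c = 150.71 in, y_c = 40.15 in

plate: A = 300 × 80 = 24000.00, centroid at (150.00, 40.00).
hole: A = −π·12² = -452.39, centroid at (113.00, 32.00).
ΣA = 23547.61 in², ΣAx_c = 3548880.00 in³, ΣAy_c = 945523.54 in³.
x_c = 3548880.00/23547.61 = 150.71 in; y_c = 945523.54/23547.61 = 40.15 in.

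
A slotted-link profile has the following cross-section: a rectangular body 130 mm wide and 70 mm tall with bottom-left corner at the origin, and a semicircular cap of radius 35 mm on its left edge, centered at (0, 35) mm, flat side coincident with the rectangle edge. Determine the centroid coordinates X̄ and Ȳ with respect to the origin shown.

rectangular body: A = 130 × 70 = 9100.00, centroid at (65.00, 35.00).
semicircular end: A = ½π·35² = 1924.23, centroid at (-14.85, 35.00).
ΣA = 11024.23 mm²
ΣAX̄ = (9100.00)(65.00) + (1924.23)(-14.85) = 562916.67 mm³
ΣAȲ = (9100.00)(35.00) + (1924.23)(35.00) = 385847.89 mm³
X̄ = 562916.67 / 11024.23 = 51.06 mm
Ȳ = 385847.89 / 11024.23 = 35.00 mm

X̄ = 51.06 mm, Ȳ = 35.00 mm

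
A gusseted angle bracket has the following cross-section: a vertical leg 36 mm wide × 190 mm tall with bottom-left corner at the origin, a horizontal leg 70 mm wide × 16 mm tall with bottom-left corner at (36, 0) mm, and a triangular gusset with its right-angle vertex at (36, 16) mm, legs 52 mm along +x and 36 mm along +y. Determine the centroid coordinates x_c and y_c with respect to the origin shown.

Part | A | x̄ᵢ | ȳᵢ | A·x̄ᵢ | A·ȳᵢ
vertical leg | 6840.00 | 18.00 | 95.00 | 123120.00 | 649800.00
horizontal leg | 1120.00 | 71.00 | 8.00 | 79520.00 | 8960.00
gusset | 936.00 | 53.33 | 28.00 | 49920.00 | 26208.00
Σ | 8896.00 |  |  | 252560.00 | 684968.00
x_c = 252560.00 / 8896.00 = 28.39 mm
y_c = 684968.00 / 8896.00 = 77.00 mm

x_c = 28.39 mm, y_c = 77.00 mm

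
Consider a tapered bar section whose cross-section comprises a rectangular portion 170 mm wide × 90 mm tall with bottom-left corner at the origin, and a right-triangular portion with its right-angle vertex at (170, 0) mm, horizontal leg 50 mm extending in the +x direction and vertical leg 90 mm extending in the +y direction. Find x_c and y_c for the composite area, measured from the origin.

Part | A | x̄ᵢ | ȳᵢ | A·x̄ᵢ | A·ȳᵢ
rectangular portion | 15300.00 | 85.00 | 45.00 | 1300500.00 | 688500.00
triangular portion | 2250.00 | 186.67 | 30.00 | 420000.00 | 67500.00
Σ | 17550.00 |  |  | 1720500.00 | 756000.00
x_c = 1720500.00 / 17550.00 = 98.03 mm
y_c = 756000.00 / 17550.00 = 43.08 mm

x_c = 98.03 mm, y_c = 43.08 mm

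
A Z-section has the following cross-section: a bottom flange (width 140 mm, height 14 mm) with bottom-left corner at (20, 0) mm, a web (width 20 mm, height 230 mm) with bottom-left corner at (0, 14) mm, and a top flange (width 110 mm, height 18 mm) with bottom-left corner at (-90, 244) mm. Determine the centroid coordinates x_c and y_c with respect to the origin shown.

bottom flange: A = 140 × 14 = 1960.00, centroid at (90.00, 7.00).
web: A = 20 × 230 = 4600.00, centroid at (10.00, 129.00).
top flange: A = 110 × 18 = 1980.00, centroid at (-35.00, 253.00).
ΣA = 8540.00 mm², ΣAx_c = 153100.00 mm³, ΣAy_c = 1108060.00 mm³.
x_c = 153100.00/8540.00 = 17.93 mm; y_c = 1108060.00/8540.00 = 129.75 mm.

x_c = 17.93 mm, y_c = 129.75 mm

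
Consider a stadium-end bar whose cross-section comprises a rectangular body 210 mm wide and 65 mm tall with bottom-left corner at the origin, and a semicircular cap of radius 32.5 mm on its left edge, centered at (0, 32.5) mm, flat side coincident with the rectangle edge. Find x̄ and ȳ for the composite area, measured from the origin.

x̄ = 92.13 mm, ȳ = 32.50 mm

rectangular body: A = 210 × 65 = 13650.00, centroid at (105.00, 32.50).
semicircular end: A = ½π·32.5² = 1659.15, centroid at (-13.79, 32.50).
ΣA = 15309.15 mm²
ΣAx̄ = (13650.00)(105.00) + (1659.15)(-13.79) = 1410364.58 mm³
ΣAȳ = (13650.00)(32.50) + (1659.15)(32.50) = 497547.49 mm³
x̄ = 1410364.58 / 15309.15 = 92.13 mm
ȳ = 497547.49 / 15309.15 = 32.50 mm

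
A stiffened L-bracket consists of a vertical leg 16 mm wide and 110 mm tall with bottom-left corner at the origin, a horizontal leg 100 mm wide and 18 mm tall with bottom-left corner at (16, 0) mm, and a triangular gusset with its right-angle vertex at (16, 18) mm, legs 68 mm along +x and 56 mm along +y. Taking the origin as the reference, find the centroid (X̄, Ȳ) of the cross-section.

X̄ = 37.79 mm, Ȳ = 33.46 mm

vertical leg: A = 16 × 110 = 1760.00, centroid at (8.00, 55.00).
horizontal leg: A = 100 × 18 = 1800.00, centroid at (66.00, 9.00).
gusset: A = ½·68·56 = 1904.00, centroid at (38.67, 36.67).
ΣA = 5464.00 mm²
ΣAX̄ = (1760.00)(8.00) + (1800.00)(66.00) + (1904.00)(38.67) = 206501.33 mm³
ΣAȲ = (1760.00)(55.00) + (1800.00)(9.00) + (1904.00)(36.67) = 182813.33 mm³
X̄ = 206501.33 / 5464.00 = 37.79 mm
Ȳ = 182813.33 / 5464.00 = 33.46 mm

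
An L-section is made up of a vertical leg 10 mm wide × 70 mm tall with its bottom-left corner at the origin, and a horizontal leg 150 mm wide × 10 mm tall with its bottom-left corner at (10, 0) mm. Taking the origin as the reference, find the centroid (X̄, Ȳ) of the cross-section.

X̄ = 59.55 mm, Ȳ = 14.55 mm

vertical leg: A = 10 × 70 = 700.00, centroid at (5.00, 35.00).
horizontal leg: A = 150 × 10 = 1500.00, centroid at (85.00, 5.00).
ΣA = 2200.00 mm²
ΣAX̄ = (700.00)(5.00) + (1500.00)(85.00) = 131000.00 mm³
ΣAȲ = (700.00)(35.00) + (1500.00)(5.00) = 32000.00 mm³
X̄ = 131000.00 / 2200.00 = 59.55 mm
Ȳ = 32000.00 / 2200.00 = 14.55 mm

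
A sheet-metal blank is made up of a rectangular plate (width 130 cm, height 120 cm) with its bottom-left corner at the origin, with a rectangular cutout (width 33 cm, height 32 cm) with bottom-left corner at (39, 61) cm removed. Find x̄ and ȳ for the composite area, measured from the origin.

x̄ = 65.69 cm, ȳ = 58.77 cm

Part | A | x̄ᵢ | ȳᵢ | A·x̄ᵢ | A·ȳᵢ
plate | 15600.00 | 65.00 | 60.00 | 1014000.00 | 936000.00
hole | -1056.00 | 55.50 | 77.00 | -58608.00 | -81312.00
Σ | 14544.00 |  |  | 955392.00 | 854688.00
x̄ = 955392.00 / 14544.00 = 65.69 cm
ȳ = 854688.00 / 14544.00 = 58.77 cm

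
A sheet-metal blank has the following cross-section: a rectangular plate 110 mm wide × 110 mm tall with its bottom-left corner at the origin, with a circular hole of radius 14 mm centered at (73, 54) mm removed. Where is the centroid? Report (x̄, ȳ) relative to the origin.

x̄ = 54.03 mm, ȳ = 55.05 mm

plate: A = 110 × 110 = 12100.00, centroid at (55.00, 55.00).
hole: A = −π·14² = -615.75, centroid at (73.00, 54.00).
ΣA = 11484.25 mm², ΣAx̄ = 620550.09 mm³, ΣAȳ = 632249.38 mm³.
x̄ = 620550.09/11484.25 = 54.03 mm; ȳ = 632249.38/11484.25 = 55.05 mm.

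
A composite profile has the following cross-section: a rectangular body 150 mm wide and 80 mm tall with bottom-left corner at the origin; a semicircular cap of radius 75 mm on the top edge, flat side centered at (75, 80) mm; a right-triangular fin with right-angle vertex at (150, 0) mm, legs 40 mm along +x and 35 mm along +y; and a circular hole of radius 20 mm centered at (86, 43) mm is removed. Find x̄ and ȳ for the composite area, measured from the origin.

x̄ = 77.37 mm, ȳ = 70.13 mm

rectangular body: A = 150 × 80 = 12000.00, centroid at (75.00, 40.00).
semicircular top: A = ½π·75² = 8835.73, centroid at (75.00, 111.83).
triangular fin: A = ½·40·35 = 700.00, centroid at (163.33, 11.67).
hole: A = −π·20² = -1256.64, centroid at (86.00, 43.00).
ΣA = 20279.09 mm²
ΣAx̄ = (12000.00)(75.00) + (8835.73)(75.00) + (700.00)(163.33) + (-1256.64)(86.00) = 1568942.25 mm³
ΣAȳ = (12000.00)(40.00) + (8835.73)(111.83) + (700.00)(11.67) + (-1256.64)(43.00) = 1422239.62 mm³
x̄ = 1568942.25 / 20279.09 = 77.37 mm
ȳ = 1422239.62 / 20279.09 = 70.13 mm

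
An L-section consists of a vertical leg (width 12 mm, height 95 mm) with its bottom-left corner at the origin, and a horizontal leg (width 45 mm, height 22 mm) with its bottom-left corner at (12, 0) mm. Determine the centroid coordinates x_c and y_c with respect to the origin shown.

x_c = 19.25 mm, y_c = 30.54 mm

Part | A | x̄ᵢ | ȳᵢ | A·x̄ᵢ | A·ȳᵢ
vertical leg | 1140.00 | 6.00 | 47.50 | 6840.00 | 54150.00
horizontal leg | 990.00 | 34.50 | 11.00 | 34155.00 | 10890.00
Σ | 2130.00 |  |  | 40995.00 | 65040.00
x_c = 40995.00 / 2130.00 = 19.25 mm
y_c = 65040.00 / 2130.00 = 30.54 mm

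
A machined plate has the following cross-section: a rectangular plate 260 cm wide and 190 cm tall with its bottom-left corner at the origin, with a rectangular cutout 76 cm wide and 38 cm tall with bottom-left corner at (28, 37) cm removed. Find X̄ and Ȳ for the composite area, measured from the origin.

plate: A = 260 × 190 = 49400.00, centroid at (130.00, 95.00).
hole: A = −(76 × 38) = -2888.00, centroid at (66.00, 56.00).
ΣA = 46512.00 cm²
ΣAX̄ = (49400.00)(130.00) + (-2888.00)(66.00) = 6231392.00 cm³
ΣAȲ = (49400.00)(95.00) + (-2888.00)(56.00) = 4531272.00 cm³
X̄ = 6231392.00 / 46512.00 = 133.97 cm
Ȳ = 4531272.00 / 46512.00 = 97.42 cm

X̄ = 133.97 cm, Ȳ = 97.42 cm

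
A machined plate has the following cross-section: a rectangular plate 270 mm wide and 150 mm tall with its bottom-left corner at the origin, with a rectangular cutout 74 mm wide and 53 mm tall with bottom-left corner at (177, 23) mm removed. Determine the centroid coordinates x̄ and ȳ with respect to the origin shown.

x̄ = 126.53 mm, ȳ = 77.73 mm

Part | A | x̄ᵢ | ȳᵢ | A·x̄ᵢ | A·ȳᵢ
plate | 40500.00 | 135.00 | 75.00 | 5467500.00 | 3037500.00
hole | -3922.00 | 214.00 | 49.50 | -839308.00 | -194139.00
Σ | 36578.00 |  |  | 4628192.00 | 2843361.00
x̄ = 4628192.00 / 36578.00 = 126.53 mm
ȳ = 2843361.00 / 36578.00 = 77.73 mm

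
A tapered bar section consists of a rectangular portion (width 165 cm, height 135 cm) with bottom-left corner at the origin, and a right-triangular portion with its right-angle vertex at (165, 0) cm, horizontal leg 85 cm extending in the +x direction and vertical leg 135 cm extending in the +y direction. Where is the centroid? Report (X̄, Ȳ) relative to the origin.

X̄ = 105.20 cm, Ȳ = 62.89 cm

Part | A | x̄ᵢ | ȳᵢ | A·x̄ᵢ | A·ȳᵢ
rectangular portion | 22275.00 | 82.50 | 67.50 | 1837687.50 | 1503562.50
triangular portion | 5737.50 | 193.33 | 45.00 | 1109250.00 | 258187.50
Σ | 28012.50 |  |  | 2946937.50 | 1761750.00
X̄ = 2946937.50 / 28012.50 = 105.20 cm
Ȳ = 1761750.00 / 28012.50 = 62.89 cm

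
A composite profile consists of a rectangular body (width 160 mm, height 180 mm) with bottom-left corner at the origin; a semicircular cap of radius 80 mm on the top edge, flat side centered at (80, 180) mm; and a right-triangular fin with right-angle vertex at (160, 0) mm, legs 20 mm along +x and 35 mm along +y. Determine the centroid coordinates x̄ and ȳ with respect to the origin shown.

Part | A | x̄ᵢ | ȳᵢ | A·x̄ᵢ | A·ȳᵢ
rectangular body | 28800.00 | 80.00 | 90.00 | 2304000.00 | 2592000.00
semicircular top | 10053.10 | 80.00 | 213.95 | 804247.72 | 2150890.70
triangular fin | 350.00 | 166.67 | 11.67 | 58333.33 | 4083.33
Σ | 39203.10 |  |  | 3166581.05 | 4746974.04
x̄ = 3166581.05 / 39203.10 = 80.77 mm
ȳ = 4746974.04 / 39203.10 = 121.09 mm

x̄ = 80.77 mm, ȳ = 121.09 mm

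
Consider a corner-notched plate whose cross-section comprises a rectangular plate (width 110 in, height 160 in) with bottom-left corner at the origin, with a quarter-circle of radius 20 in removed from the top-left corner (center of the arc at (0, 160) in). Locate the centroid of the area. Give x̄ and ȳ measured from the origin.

x̄ = 55.85 in, ȳ = 78.70 in

plate: A = 110 × 160 = 17600.00, centroid at (55.00, 80.00).
removed quarter-circle: A = −¼π·20² = -314.16, centroid at (8.49, 151.51).
ΣA = 17285.84 in²
ΣAx̄ = (17600.00)(55.00) + (-314.16)(8.49) = 965333.33 in³
ΣAȳ = (17600.00)(80.00) + (-314.16)(151.51) = 1360401.18 in³
x̄ = 965333.33 / 17285.84 = 55.85 in
ȳ = 1360401.18 / 17285.84 = 78.70 in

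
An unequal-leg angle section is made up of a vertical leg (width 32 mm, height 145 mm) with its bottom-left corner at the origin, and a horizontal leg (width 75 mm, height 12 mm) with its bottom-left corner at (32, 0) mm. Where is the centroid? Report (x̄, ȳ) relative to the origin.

Part | A | x̄ᵢ | ȳᵢ | A·x̄ᵢ | A·ȳᵢ
vertical leg | 4640.00 | 16.00 | 72.50 | 74240.00 | 336400.00
horizontal leg | 900.00 | 69.50 | 6.00 | 62550.00 | 5400.00
Σ | 5540.00 |  |  | 136790.00 | 341800.00
x̄ = 136790.00 / 5540.00 = 24.69 mm
ȳ = 341800.00 / 5540.00 = 61.70 mm

x̄ = 24.69 mm, ȳ = 61.70 mm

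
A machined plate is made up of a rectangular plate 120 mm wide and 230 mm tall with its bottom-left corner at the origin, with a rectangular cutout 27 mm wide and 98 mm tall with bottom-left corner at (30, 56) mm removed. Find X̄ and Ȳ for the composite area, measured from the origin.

plate: A = 120 × 230 = 27600.00, centroid at (60.00, 115.00).
hole: A = −(27 × 98) = -2646.00, centroid at (43.50, 105.00).
ΣA = 24954.00 mm²
ΣAX̄ = (27600.00)(60.00) + (-2646.00)(43.50) = 1540899.00 mm³
ΣAȲ = (27600.00)(115.00) + (-2646.00)(105.00) = 2896170.00 mm³
X̄ = 1540899.00 / 24954.00 = 61.75 mm
Ȳ = 2896170.00 / 24954.00 = 116.06 mm

X̄ = 61.75 mm, Ȳ = 116.06 mm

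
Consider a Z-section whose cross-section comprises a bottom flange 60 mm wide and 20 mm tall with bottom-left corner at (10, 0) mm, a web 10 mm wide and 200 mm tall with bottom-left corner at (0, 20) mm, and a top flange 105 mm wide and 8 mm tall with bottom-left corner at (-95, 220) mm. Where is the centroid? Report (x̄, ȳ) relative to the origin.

bottom flange: A = 60 × 20 = 1200.00, centroid at (40.00, 10.00).
web: A = 10 × 200 = 2000.00, centroid at (5.00, 120.00).
top flange: A = 105 × 8 = 840.00, centroid at (-42.50, 224.00).
ΣA = 4040.00 mm², ΣAx̄ = 22300.00 mm³, ΣAȳ = 440160.00 mm³.
x̄ = 22300.00/4040.00 = 5.52 mm; ȳ = 440160.00/4040.00 = 108.95 mm.

x̄ = 5.52 mm, ȳ = 108.95 mm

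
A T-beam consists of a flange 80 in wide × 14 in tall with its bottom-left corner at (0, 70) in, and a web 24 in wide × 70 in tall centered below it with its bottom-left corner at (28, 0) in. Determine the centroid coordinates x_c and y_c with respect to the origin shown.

web: A = 24 × 70 = 1680.00, centroid at (40.00, 35.00).
flange: A = 80 × 14 = 1120.00, centroid at (40.00, 77.00).
ΣA = 2800.00 in²
ΣAx_c = (1680.00)(40.00) + (1120.00)(40.00) = 112000.00 in³
ΣAy_c = (1680.00)(35.00) + (1120.00)(77.00) = 145040.00 in³
x_c = 112000.00 / 2800.00 = 40.00 in
y_c = 145040.00 / 2800.00 = 51.80 in

x_c = 40.00 in, y_c = 51.80 in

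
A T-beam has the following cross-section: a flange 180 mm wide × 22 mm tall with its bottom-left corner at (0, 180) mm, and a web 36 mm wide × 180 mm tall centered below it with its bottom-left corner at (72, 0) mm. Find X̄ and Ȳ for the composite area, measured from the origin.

X̄ = 90.00 mm, Ȳ = 128.31 mm

Part | A | x̄ᵢ | ȳᵢ | A·x̄ᵢ | A·ȳᵢ
web | 6480.00 | 90.00 | 90.00 | 583200.00 | 583200.00
flange | 3960.00 | 90.00 | 191.00 | 356400.00 | 756360.00
Σ | 10440.00 |  |  | 939600.00 | 1339560.00
X̄ = 939600.00 / 10440.00 = 90.00 mm
Ȳ = 1339560.00 / 10440.00 = 128.31 mm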